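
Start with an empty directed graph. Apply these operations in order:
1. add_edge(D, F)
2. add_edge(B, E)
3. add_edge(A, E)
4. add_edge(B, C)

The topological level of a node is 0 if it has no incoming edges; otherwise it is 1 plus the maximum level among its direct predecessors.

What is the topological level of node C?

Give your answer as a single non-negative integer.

Answer: 1

Derivation:
Op 1: add_edge(D, F). Edges now: 1
Op 2: add_edge(B, E). Edges now: 2
Op 3: add_edge(A, E). Edges now: 3
Op 4: add_edge(B, C). Edges now: 4
Compute levels (Kahn BFS):
  sources (in-degree 0): A, B, D
  process A: level=0
    A->E: in-degree(E)=1, level(E)>=1
  process B: level=0
    B->C: in-degree(C)=0, level(C)=1, enqueue
    B->E: in-degree(E)=0, level(E)=1, enqueue
  process D: level=0
    D->F: in-degree(F)=0, level(F)=1, enqueue
  process C: level=1
  process E: level=1
  process F: level=1
All levels: A:0, B:0, C:1, D:0, E:1, F:1
level(C) = 1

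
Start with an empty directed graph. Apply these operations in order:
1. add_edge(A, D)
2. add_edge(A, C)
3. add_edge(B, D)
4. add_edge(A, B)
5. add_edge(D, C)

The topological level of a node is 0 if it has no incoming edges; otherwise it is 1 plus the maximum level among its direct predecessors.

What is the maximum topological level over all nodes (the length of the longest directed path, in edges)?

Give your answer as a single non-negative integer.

Op 1: add_edge(A, D). Edges now: 1
Op 2: add_edge(A, C). Edges now: 2
Op 3: add_edge(B, D). Edges now: 3
Op 4: add_edge(A, B). Edges now: 4
Op 5: add_edge(D, C). Edges now: 5
Compute levels (Kahn BFS):
  sources (in-degree 0): A
  process A: level=0
    A->B: in-degree(B)=0, level(B)=1, enqueue
    A->C: in-degree(C)=1, level(C)>=1
    A->D: in-degree(D)=1, level(D)>=1
  process B: level=1
    B->D: in-degree(D)=0, level(D)=2, enqueue
  process D: level=2
    D->C: in-degree(C)=0, level(C)=3, enqueue
  process C: level=3
All levels: A:0, B:1, C:3, D:2
max level = 3

Answer: 3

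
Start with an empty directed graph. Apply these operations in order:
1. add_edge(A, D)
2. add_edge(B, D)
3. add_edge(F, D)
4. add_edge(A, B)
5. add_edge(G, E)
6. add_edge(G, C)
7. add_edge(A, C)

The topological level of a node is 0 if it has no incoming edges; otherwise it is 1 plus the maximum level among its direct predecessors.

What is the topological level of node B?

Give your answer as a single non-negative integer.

Answer: 1

Derivation:
Op 1: add_edge(A, D). Edges now: 1
Op 2: add_edge(B, D). Edges now: 2
Op 3: add_edge(F, D). Edges now: 3
Op 4: add_edge(A, B). Edges now: 4
Op 5: add_edge(G, E). Edges now: 5
Op 6: add_edge(G, C). Edges now: 6
Op 7: add_edge(A, C). Edges now: 7
Compute levels (Kahn BFS):
  sources (in-degree 0): A, F, G
  process A: level=0
    A->B: in-degree(B)=0, level(B)=1, enqueue
    A->C: in-degree(C)=1, level(C)>=1
    A->D: in-degree(D)=2, level(D)>=1
  process F: level=0
    F->D: in-degree(D)=1, level(D)>=1
  process G: level=0
    G->C: in-degree(C)=0, level(C)=1, enqueue
    G->E: in-degree(E)=0, level(E)=1, enqueue
  process B: level=1
    B->D: in-degree(D)=0, level(D)=2, enqueue
  process C: level=1
  process E: level=1
  process D: level=2
All levels: A:0, B:1, C:1, D:2, E:1, F:0, G:0
level(B) = 1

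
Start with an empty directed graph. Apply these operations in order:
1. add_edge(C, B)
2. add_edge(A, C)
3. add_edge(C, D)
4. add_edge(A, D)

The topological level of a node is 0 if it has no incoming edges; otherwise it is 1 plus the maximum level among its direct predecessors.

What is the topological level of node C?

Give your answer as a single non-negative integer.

Answer: 1

Derivation:
Op 1: add_edge(C, B). Edges now: 1
Op 2: add_edge(A, C). Edges now: 2
Op 3: add_edge(C, D). Edges now: 3
Op 4: add_edge(A, D). Edges now: 4
Compute levels (Kahn BFS):
  sources (in-degree 0): A
  process A: level=0
    A->C: in-degree(C)=0, level(C)=1, enqueue
    A->D: in-degree(D)=1, level(D)>=1
  process C: level=1
    C->B: in-degree(B)=0, level(B)=2, enqueue
    C->D: in-degree(D)=0, level(D)=2, enqueue
  process B: level=2
  process D: level=2
All levels: A:0, B:2, C:1, D:2
level(C) = 1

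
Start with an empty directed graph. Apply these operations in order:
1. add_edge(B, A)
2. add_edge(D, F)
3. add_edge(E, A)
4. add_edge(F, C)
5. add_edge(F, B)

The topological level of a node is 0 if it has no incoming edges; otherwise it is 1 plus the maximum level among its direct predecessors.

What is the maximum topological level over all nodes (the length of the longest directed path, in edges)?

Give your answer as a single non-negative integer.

Op 1: add_edge(B, A). Edges now: 1
Op 2: add_edge(D, F). Edges now: 2
Op 3: add_edge(E, A). Edges now: 3
Op 4: add_edge(F, C). Edges now: 4
Op 5: add_edge(F, B). Edges now: 5
Compute levels (Kahn BFS):
  sources (in-degree 0): D, E
  process D: level=0
    D->F: in-degree(F)=0, level(F)=1, enqueue
  process E: level=0
    E->A: in-degree(A)=1, level(A)>=1
  process F: level=1
    F->B: in-degree(B)=0, level(B)=2, enqueue
    F->C: in-degree(C)=0, level(C)=2, enqueue
  process B: level=2
    B->A: in-degree(A)=0, level(A)=3, enqueue
  process C: level=2
  process A: level=3
All levels: A:3, B:2, C:2, D:0, E:0, F:1
max level = 3

Answer: 3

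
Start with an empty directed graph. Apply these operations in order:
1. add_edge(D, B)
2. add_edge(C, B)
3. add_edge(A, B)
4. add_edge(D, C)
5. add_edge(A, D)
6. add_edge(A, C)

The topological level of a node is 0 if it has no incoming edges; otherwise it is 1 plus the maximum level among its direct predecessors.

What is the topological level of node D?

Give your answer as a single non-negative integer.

Answer: 1

Derivation:
Op 1: add_edge(D, B). Edges now: 1
Op 2: add_edge(C, B). Edges now: 2
Op 3: add_edge(A, B). Edges now: 3
Op 4: add_edge(D, C). Edges now: 4
Op 5: add_edge(A, D). Edges now: 5
Op 6: add_edge(A, C). Edges now: 6
Compute levels (Kahn BFS):
  sources (in-degree 0): A
  process A: level=0
    A->B: in-degree(B)=2, level(B)>=1
    A->C: in-degree(C)=1, level(C)>=1
    A->D: in-degree(D)=0, level(D)=1, enqueue
  process D: level=1
    D->B: in-degree(B)=1, level(B)>=2
    D->C: in-degree(C)=0, level(C)=2, enqueue
  process C: level=2
    C->B: in-degree(B)=0, level(B)=3, enqueue
  process B: level=3
All levels: A:0, B:3, C:2, D:1
level(D) = 1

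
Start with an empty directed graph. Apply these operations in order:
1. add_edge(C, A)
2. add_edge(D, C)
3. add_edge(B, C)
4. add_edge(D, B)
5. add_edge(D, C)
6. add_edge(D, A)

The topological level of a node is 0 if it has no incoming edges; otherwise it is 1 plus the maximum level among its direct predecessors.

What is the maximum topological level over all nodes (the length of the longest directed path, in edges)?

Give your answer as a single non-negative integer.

Op 1: add_edge(C, A). Edges now: 1
Op 2: add_edge(D, C). Edges now: 2
Op 3: add_edge(B, C). Edges now: 3
Op 4: add_edge(D, B). Edges now: 4
Op 5: add_edge(D, C) (duplicate, no change). Edges now: 4
Op 6: add_edge(D, A). Edges now: 5
Compute levels (Kahn BFS):
  sources (in-degree 0): D
  process D: level=0
    D->A: in-degree(A)=1, level(A)>=1
    D->B: in-degree(B)=0, level(B)=1, enqueue
    D->C: in-degree(C)=1, level(C)>=1
  process B: level=1
    B->C: in-degree(C)=0, level(C)=2, enqueue
  process C: level=2
    C->A: in-degree(A)=0, level(A)=3, enqueue
  process A: level=3
All levels: A:3, B:1, C:2, D:0
max level = 3

Answer: 3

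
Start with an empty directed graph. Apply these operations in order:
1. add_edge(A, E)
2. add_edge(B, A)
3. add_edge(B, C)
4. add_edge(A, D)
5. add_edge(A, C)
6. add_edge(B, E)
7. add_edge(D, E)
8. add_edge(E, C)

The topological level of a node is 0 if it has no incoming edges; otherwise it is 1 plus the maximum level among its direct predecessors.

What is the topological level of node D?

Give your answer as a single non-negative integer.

Answer: 2

Derivation:
Op 1: add_edge(A, E). Edges now: 1
Op 2: add_edge(B, A). Edges now: 2
Op 3: add_edge(B, C). Edges now: 3
Op 4: add_edge(A, D). Edges now: 4
Op 5: add_edge(A, C). Edges now: 5
Op 6: add_edge(B, E). Edges now: 6
Op 7: add_edge(D, E). Edges now: 7
Op 8: add_edge(E, C). Edges now: 8
Compute levels (Kahn BFS):
  sources (in-degree 0): B
  process B: level=0
    B->A: in-degree(A)=0, level(A)=1, enqueue
    B->C: in-degree(C)=2, level(C)>=1
    B->E: in-degree(E)=2, level(E)>=1
  process A: level=1
    A->C: in-degree(C)=1, level(C)>=2
    A->D: in-degree(D)=0, level(D)=2, enqueue
    A->E: in-degree(E)=1, level(E)>=2
  process D: level=2
    D->E: in-degree(E)=0, level(E)=3, enqueue
  process E: level=3
    E->C: in-degree(C)=0, level(C)=4, enqueue
  process C: level=4
All levels: A:1, B:0, C:4, D:2, E:3
level(D) = 2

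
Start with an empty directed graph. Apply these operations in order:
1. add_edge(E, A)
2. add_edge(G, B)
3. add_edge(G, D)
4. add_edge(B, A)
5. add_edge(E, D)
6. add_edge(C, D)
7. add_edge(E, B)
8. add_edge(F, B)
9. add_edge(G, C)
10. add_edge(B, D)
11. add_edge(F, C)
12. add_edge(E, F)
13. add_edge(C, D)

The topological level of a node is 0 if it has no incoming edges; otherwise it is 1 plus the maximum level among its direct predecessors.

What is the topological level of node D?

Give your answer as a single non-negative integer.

Answer: 3

Derivation:
Op 1: add_edge(E, A). Edges now: 1
Op 2: add_edge(G, B). Edges now: 2
Op 3: add_edge(G, D). Edges now: 3
Op 4: add_edge(B, A). Edges now: 4
Op 5: add_edge(E, D). Edges now: 5
Op 6: add_edge(C, D). Edges now: 6
Op 7: add_edge(E, B). Edges now: 7
Op 8: add_edge(F, B). Edges now: 8
Op 9: add_edge(G, C). Edges now: 9
Op 10: add_edge(B, D). Edges now: 10
Op 11: add_edge(F, C). Edges now: 11
Op 12: add_edge(E, F). Edges now: 12
Op 13: add_edge(C, D) (duplicate, no change). Edges now: 12
Compute levels (Kahn BFS):
  sources (in-degree 0): E, G
  process E: level=0
    E->A: in-degree(A)=1, level(A)>=1
    E->B: in-degree(B)=2, level(B)>=1
    E->D: in-degree(D)=3, level(D)>=1
    E->F: in-degree(F)=0, level(F)=1, enqueue
  process G: level=0
    G->B: in-degree(B)=1, level(B)>=1
    G->C: in-degree(C)=1, level(C)>=1
    G->D: in-degree(D)=2, level(D)>=1
  process F: level=1
    F->B: in-degree(B)=0, level(B)=2, enqueue
    F->C: in-degree(C)=0, level(C)=2, enqueue
  process B: level=2
    B->A: in-degree(A)=0, level(A)=3, enqueue
    B->D: in-degree(D)=1, level(D)>=3
  process C: level=2
    C->D: in-degree(D)=0, level(D)=3, enqueue
  process A: level=3
  process D: level=3
All levels: A:3, B:2, C:2, D:3, E:0, F:1, G:0
level(D) = 3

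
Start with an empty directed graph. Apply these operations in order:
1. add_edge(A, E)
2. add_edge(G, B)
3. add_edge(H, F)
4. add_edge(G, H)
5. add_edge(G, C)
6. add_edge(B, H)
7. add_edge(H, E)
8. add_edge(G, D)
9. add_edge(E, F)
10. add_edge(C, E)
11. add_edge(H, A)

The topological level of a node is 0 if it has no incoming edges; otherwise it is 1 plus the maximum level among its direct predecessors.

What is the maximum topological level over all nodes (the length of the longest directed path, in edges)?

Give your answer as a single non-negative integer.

Op 1: add_edge(A, E). Edges now: 1
Op 2: add_edge(G, B). Edges now: 2
Op 3: add_edge(H, F). Edges now: 3
Op 4: add_edge(G, H). Edges now: 4
Op 5: add_edge(G, C). Edges now: 5
Op 6: add_edge(B, H). Edges now: 6
Op 7: add_edge(H, E). Edges now: 7
Op 8: add_edge(G, D). Edges now: 8
Op 9: add_edge(E, F). Edges now: 9
Op 10: add_edge(C, E). Edges now: 10
Op 11: add_edge(H, A). Edges now: 11
Compute levels (Kahn BFS):
  sources (in-degree 0): G
  process G: level=0
    G->B: in-degree(B)=0, level(B)=1, enqueue
    G->C: in-degree(C)=0, level(C)=1, enqueue
    G->D: in-degree(D)=0, level(D)=1, enqueue
    G->H: in-degree(H)=1, level(H)>=1
  process B: level=1
    B->H: in-degree(H)=0, level(H)=2, enqueue
  process C: level=1
    C->E: in-degree(E)=2, level(E)>=2
  process D: level=1
  process H: level=2
    H->A: in-degree(A)=0, level(A)=3, enqueue
    H->E: in-degree(E)=1, level(E)>=3
    H->F: in-degree(F)=1, level(F)>=3
  process A: level=3
    A->E: in-degree(E)=0, level(E)=4, enqueue
  process E: level=4
    E->F: in-degree(F)=0, level(F)=5, enqueue
  process F: level=5
All levels: A:3, B:1, C:1, D:1, E:4, F:5, G:0, H:2
max level = 5

Answer: 5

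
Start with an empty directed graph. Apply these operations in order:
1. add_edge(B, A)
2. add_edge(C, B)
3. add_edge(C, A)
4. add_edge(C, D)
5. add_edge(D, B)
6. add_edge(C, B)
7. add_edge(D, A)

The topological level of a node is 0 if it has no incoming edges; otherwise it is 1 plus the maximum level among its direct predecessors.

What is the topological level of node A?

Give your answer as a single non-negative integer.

Answer: 3

Derivation:
Op 1: add_edge(B, A). Edges now: 1
Op 2: add_edge(C, B). Edges now: 2
Op 3: add_edge(C, A). Edges now: 3
Op 4: add_edge(C, D). Edges now: 4
Op 5: add_edge(D, B). Edges now: 5
Op 6: add_edge(C, B) (duplicate, no change). Edges now: 5
Op 7: add_edge(D, A). Edges now: 6
Compute levels (Kahn BFS):
  sources (in-degree 0): C
  process C: level=0
    C->A: in-degree(A)=2, level(A)>=1
    C->B: in-degree(B)=1, level(B)>=1
    C->D: in-degree(D)=0, level(D)=1, enqueue
  process D: level=1
    D->A: in-degree(A)=1, level(A)>=2
    D->B: in-degree(B)=0, level(B)=2, enqueue
  process B: level=2
    B->A: in-degree(A)=0, level(A)=3, enqueue
  process A: level=3
All levels: A:3, B:2, C:0, D:1
level(A) = 3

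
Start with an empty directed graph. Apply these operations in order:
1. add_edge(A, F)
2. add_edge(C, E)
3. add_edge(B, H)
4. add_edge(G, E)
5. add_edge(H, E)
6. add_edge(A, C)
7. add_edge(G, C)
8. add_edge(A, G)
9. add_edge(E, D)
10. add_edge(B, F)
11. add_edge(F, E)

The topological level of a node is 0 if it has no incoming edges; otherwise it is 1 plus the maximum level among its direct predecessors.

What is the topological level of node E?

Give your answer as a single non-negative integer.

Answer: 3

Derivation:
Op 1: add_edge(A, F). Edges now: 1
Op 2: add_edge(C, E). Edges now: 2
Op 3: add_edge(B, H). Edges now: 3
Op 4: add_edge(G, E). Edges now: 4
Op 5: add_edge(H, E). Edges now: 5
Op 6: add_edge(A, C). Edges now: 6
Op 7: add_edge(G, C). Edges now: 7
Op 8: add_edge(A, G). Edges now: 8
Op 9: add_edge(E, D). Edges now: 9
Op 10: add_edge(B, F). Edges now: 10
Op 11: add_edge(F, E). Edges now: 11
Compute levels (Kahn BFS):
  sources (in-degree 0): A, B
  process A: level=0
    A->C: in-degree(C)=1, level(C)>=1
    A->F: in-degree(F)=1, level(F)>=1
    A->G: in-degree(G)=0, level(G)=1, enqueue
  process B: level=0
    B->F: in-degree(F)=0, level(F)=1, enqueue
    B->H: in-degree(H)=0, level(H)=1, enqueue
  process G: level=1
    G->C: in-degree(C)=0, level(C)=2, enqueue
    G->E: in-degree(E)=3, level(E)>=2
  process F: level=1
    F->E: in-degree(E)=2, level(E)>=2
  process H: level=1
    H->E: in-degree(E)=1, level(E)>=2
  process C: level=2
    C->E: in-degree(E)=0, level(E)=3, enqueue
  process E: level=3
    E->D: in-degree(D)=0, level(D)=4, enqueue
  process D: level=4
All levels: A:0, B:0, C:2, D:4, E:3, F:1, G:1, H:1
level(E) = 3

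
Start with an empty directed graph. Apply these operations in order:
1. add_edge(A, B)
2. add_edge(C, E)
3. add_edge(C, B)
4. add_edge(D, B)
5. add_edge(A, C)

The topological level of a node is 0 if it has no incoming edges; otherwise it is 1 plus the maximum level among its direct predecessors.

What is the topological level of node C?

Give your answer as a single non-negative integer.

Answer: 1

Derivation:
Op 1: add_edge(A, B). Edges now: 1
Op 2: add_edge(C, E). Edges now: 2
Op 3: add_edge(C, B). Edges now: 3
Op 4: add_edge(D, B). Edges now: 4
Op 5: add_edge(A, C). Edges now: 5
Compute levels (Kahn BFS):
  sources (in-degree 0): A, D
  process A: level=0
    A->B: in-degree(B)=2, level(B)>=1
    A->C: in-degree(C)=0, level(C)=1, enqueue
  process D: level=0
    D->B: in-degree(B)=1, level(B)>=1
  process C: level=1
    C->B: in-degree(B)=0, level(B)=2, enqueue
    C->E: in-degree(E)=0, level(E)=2, enqueue
  process B: level=2
  process E: level=2
All levels: A:0, B:2, C:1, D:0, E:2
level(C) = 1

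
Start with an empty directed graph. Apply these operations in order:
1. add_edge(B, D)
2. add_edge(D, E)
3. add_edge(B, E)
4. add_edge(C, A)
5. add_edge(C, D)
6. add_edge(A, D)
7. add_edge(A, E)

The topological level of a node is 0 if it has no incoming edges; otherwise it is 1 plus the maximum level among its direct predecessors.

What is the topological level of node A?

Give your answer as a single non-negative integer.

Op 1: add_edge(B, D). Edges now: 1
Op 2: add_edge(D, E). Edges now: 2
Op 3: add_edge(B, E). Edges now: 3
Op 4: add_edge(C, A). Edges now: 4
Op 5: add_edge(C, D). Edges now: 5
Op 6: add_edge(A, D). Edges now: 6
Op 7: add_edge(A, E). Edges now: 7
Compute levels (Kahn BFS):
  sources (in-degree 0): B, C
  process B: level=0
    B->D: in-degree(D)=2, level(D)>=1
    B->E: in-degree(E)=2, level(E)>=1
  process C: level=0
    C->A: in-degree(A)=0, level(A)=1, enqueue
    C->D: in-degree(D)=1, level(D)>=1
  process A: level=1
    A->D: in-degree(D)=0, level(D)=2, enqueue
    A->E: in-degree(E)=1, level(E)>=2
  process D: level=2
    D->E: in-degree(E)=0, level(E)=3, enqueue
  process E: level=3
All levels: A:1, B:0, C:0, D:2, E:3
level(A) = 1

Answer: 1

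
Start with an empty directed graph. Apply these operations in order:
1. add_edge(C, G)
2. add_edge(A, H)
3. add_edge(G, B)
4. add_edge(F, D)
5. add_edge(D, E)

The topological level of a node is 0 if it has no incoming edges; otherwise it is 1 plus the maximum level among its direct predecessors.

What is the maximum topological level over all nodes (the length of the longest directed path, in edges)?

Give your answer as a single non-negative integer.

Op 1: add_edge(C, G). Edges now: 1
Op 2: add_edge(A, H). Edges now: 2
Op 3: add_edge(G, B). Edges now: 3
Op 4: add_edge(F, D). Edges now: 4
Op 5: add_edge(D, E). Edges now: 5
Compute levels (Kahn BFS):
  sources (in-degree 0): A, C, F
  process A: level=0
    A->H: in-degree(H)=0, level(H)=1, enqueue
  process C: level=0
    C->G: in-degree(G)=0, level(G)=1, enqueue
  process F: level=0
    F->D: in-degree(D)=0, level(D)=1, enqueue
  process H: level=1
  process G: level=1
    G->B: in-degree(B)=0, level(B)=2, enqueue
  process D: level=1
    D->E: in-degree(E)=0, level(E)=2, enqueue
  process B: level=2
  process E: level=2
All levels: A:0, B:2, C:0, D:1, E:2, F:0, G:1, H:1
max level = 2

Answer: 2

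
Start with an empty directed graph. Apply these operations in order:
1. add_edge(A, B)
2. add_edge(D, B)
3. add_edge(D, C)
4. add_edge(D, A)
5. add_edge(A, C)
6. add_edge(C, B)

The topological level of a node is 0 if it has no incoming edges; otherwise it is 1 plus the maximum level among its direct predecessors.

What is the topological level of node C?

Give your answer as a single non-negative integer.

Answer: 2

Derivation:
Op 1: add_edge(A, B). Edges now: 1
Op 2: add_edge(D, B). Edges now: 2
Op 3: add_edge(D, C). Edges now: 3
Op 4: add_edge(D, A). Edges now: 4
Op 5: add_edge(A, C). Edges now: 5
Op 6: add_edge(C, B). Edges now: 6
Compute levels (Kahn BFS):
  sources (in-degree 0): D
  process D: level=0
    D->A: in-degree(A)=0, level(A)=1, enqueue
    D->B: in-degree(B)=2, level(B)>=1
    D->C: in-degree(C)=1, level(C)>=1
  process A: level=1
    A->B: in-degree(B)=1, level(B)>=2
    A->C: in-degree(C)=0, level(C)=2, enqueue
  process C: level=2
    C->B: in-degree(B)=0, level(B)=3, enqueue
  process B: level=3
All levels: A:1, B:3, C:2, D:0
level(C) = 2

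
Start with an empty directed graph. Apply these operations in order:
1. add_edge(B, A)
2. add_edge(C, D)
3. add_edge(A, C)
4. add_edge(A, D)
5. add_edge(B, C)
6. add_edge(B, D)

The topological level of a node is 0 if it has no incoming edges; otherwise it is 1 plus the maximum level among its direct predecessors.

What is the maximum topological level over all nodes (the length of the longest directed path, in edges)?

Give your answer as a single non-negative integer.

Op 1: add_edge(B, A). Edges now: 1
Op 2: add_edge(C, D). Edges now: 2
Op 3: add_edge(A, C). Edges now: 3
Op 4: add_edge(A, D). Edges now: 4
Op 5: add_edge(B, C). Edges now: 5
Op 6: add_edge(B, D). Edges now: 6
Compute levels (Kahn BFS):
  sources (in-degree 0): B
  process B: level=0
    B->A: in-degree(A)=0, level(A)=1, enqueue
    B->C: in-degree(C)=1, level(C)>=1
    B->D: in-degree(D)=2, level(D)>=1
  process A: level=1
    A->C: in-degree(C)=0, level(C)=2, enqueue
    A->D: in-degree(D)=1, level(D)>=2
  process C: level=2
    C->D: in-degree(D)=0, level(D)=3, enqueue
  process D: level=3
All levels: A:1, B:0, C:2, D:3
max level = 3

Answer: 3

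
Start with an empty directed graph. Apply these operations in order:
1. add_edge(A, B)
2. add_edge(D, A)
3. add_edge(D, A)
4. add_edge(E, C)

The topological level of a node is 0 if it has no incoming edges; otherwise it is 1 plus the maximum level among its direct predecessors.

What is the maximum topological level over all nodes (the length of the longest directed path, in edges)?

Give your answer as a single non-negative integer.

Op 1: add_edge(A, B). Edges now: 1
Op 2: add_edge(D, A). Edges now: 2
Op 3: add_edge(D, A) (duplicate, no change). Edges now: 2
Op 4: add_edge(E, C). Edges now: 3
Compute levels (Kahn BFS):
  sources (in-degree 0): D, E
  process D: level=0
    D->A: in-degree(A)=0, level(A)=1, enqueue
  process E: level=0
    E->C: in-degree(C)=0, level(C)=1, enqueue
  process A: level=1
    A->B: in-degree(B)=0, level(B)=2, enqueue
  process C: level=1
  process B: level=2
All levels: A:1, B:2, C:1, D:0, E:0
max level = 2

Answer: 2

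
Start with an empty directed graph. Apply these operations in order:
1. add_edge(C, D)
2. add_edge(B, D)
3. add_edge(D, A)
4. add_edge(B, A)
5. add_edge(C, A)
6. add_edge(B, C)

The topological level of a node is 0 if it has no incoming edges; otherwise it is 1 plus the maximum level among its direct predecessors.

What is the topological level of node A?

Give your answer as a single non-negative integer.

Answer: 3

Derivation:
Op 1: add_edge(C, D). Edges now: 1
Op 2: add_edge(B, D). Edges now: 2
Op 3: add_edge(D, A). Edges now: 3
Op 4: add_edge(B, A). Edges now: 4
Op 5: add_edge(C, A). Edges now: 5
Op 6: add_edge(B, C). Edges now: 6
Compute levels (Kahn BFS):
  sources (in-degree 0): B
  process B: level=0
    B->A: in-degree(A)=2, level(A)>=1
    B->C: in-degree(C)=0, level(C)=1, enqueue
    B->D: in-degree(D)=1, level(D)>=1
  process C: level=1
    C->A: in-degree(A)=1, level(A)>=2
    C->D: in-degree(D)=0, level(D)=2, enqueue
  process D: level=2
    D->A: in-degree(A)=0, level(A)=3, enqueue
  process A: level=3
All levels: A:3, B:0, C:1, D:2
level(A) = 3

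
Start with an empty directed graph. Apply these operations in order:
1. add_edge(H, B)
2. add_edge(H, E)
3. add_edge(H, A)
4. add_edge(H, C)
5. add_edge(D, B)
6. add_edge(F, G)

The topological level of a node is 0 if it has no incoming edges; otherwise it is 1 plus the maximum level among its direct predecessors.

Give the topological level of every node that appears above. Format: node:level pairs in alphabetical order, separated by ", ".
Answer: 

Answer: A:1, B:1, C:1, D:0, E:1, F:0, G:1, H:0

Derivation:
Op 1: add_edge(H, B). Edges now: 1
Op 2: add_edge(H, E). Edges now: 2
Op 3: add_edge(H, A). Edges now: 3
Op 4: add_edge(H, C). Edges now: 4
Op 5: add_edge(D, B). Edges now: 5
Op 6: add_edge(F, G). Edges now: 6
Compute levels (Kahn BFS):
  sources (in-degree 0): D, F, H
  process D: level=0
    D->B: in-degree(B)=1, level(B)>=1
  process F: level=0
    F->G: in-degree(G)=0, level(G)=1, enqueue
  process H: level=0
    H->A: in-degree(A)=0, level(A)=1, enqueue
    H->B: in-degree(B)=0, level(B)=1, enqueue
    H->C: in-degree(C)=0, level(C)=1, enqueue
    H->E: in-degree(E)=0, level(E)=1, enqueue
  process G: level=1
  process A: level=1
  process B: level=1
  process C: level=1
  process E: level=1
All levels: A:1, B:1, C:1, D:0, E:1, F:0, G:1, H:0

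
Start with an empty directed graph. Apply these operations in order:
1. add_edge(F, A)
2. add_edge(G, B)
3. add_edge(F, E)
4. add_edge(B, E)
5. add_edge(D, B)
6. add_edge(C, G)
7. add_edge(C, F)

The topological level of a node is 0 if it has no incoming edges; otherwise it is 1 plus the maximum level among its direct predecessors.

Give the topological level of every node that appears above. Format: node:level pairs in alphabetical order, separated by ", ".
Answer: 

Op 1: add_edge(F, A). Edges now: 1
Op 2: add_edge(G, B). Edges now: 2
Op 3: add_edge(F, E). Edges now: 3
Op 4: add_edge(B, E). Edges now: 4
Op 5: add_edge(D, B). Edges now: 5
Op 6: add_edge(C, G). Edges now: 6
Op 7: add_edge(C, F). Edges now: 7
Compute levels (Kahn BFS):
  sources (in-degree 0): C, D
  process C: level=0
    C->F: in-degree(F)=0, level(F)=1, enqueue
    C->G: in-degree(G)=0, level(G)=1, enqueue
  process D: level=0
    D->B: in-degree(B)=1, level(B)>=1
  process F: level=1
    F->A: in-degree(A)=0, level(A)=2, enqueue
    F->E: in-degree(E)=1, level(E)>=2
  process G: level=1
    G->B: in-degree(B)=0, level(B)=2, enqueue
  process A: level=2
  process B: level=2
    B->E: in-degree(E)=0, level(E)=3, enqueue
  process E: level=3
All levels: A:2, B:2, C:0, D:0, E:3, F:1, G:1

Answer: A:2, B:2, C:0, D:0, E:3, F:1, G:1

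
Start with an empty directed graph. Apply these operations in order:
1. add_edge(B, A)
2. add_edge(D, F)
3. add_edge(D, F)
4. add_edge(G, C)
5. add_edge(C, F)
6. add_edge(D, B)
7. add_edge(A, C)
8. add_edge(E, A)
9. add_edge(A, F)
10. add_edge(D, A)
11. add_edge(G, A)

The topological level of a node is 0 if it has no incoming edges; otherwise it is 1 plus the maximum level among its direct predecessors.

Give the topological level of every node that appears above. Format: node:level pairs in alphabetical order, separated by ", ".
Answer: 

Answer: A:2, B:1, C:3, D:0, E:0, F:4, G:0

Derivation:
Op 1: add_edge(B, A). Edges now: 1
Op 2: add_edge(D, F). Edges now: 2
Op 3: add_edge(D, F) (duplicate, no change). Edges now: 2
Op 4: add_edge(G, C). Edges now: 3
Op 5: add_edge(C, F). Edges now: 4
Op 6: add_edge(D, B). Edges now: 5
Op 7: add_edge(A, C). Edges now: 6
Op 8: add_edge(E, A). Edges now: 7
Op 9: add_edge(A, F). Edges now: 8
Op 10: add_edge(D, A). Edges now: 9
Op 11: add_edge(G, A). Edges now: 10
Compute levels (Kahn BFS):
  sources (in-degree 0): D, E, G
  process D: level=0
    D->A: in-degree(A)=3, level(A)>=1
    D->B: in-degree(B)=0, level(B)=1, enqueue
    D->F: in-degree(F)=2, level(F)>=1
  process E: level=0
    E->A: in-degree(A)=2, level(A)>=1
  process G: level=0
    G->A: in-degree(A)=1, level(A)>=1
    G->C: in-degree(C)=1, level(C)>=1
  process B: level=1
    B->A: in-degree(A)=0, level(A)=2, enqueue
  process A: level=2
    A->C: in-degree(C)=0, level(C)=3, enqueue
    A->F: in-degree(F)=1, level(F)>=3
  process C: level=3
    C->F: in-degree(F)=0, level(F)=4, enqueue
  process F: level=4
All levels: A:2, B:1, C:3, D:0, E:0, F:4, G:0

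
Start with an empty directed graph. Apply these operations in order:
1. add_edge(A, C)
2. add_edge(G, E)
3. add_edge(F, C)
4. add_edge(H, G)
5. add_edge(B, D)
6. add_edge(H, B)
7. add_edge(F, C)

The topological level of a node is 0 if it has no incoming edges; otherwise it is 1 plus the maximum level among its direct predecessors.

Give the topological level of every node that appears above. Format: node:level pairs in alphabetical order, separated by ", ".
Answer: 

Op 1: add_edge(A, C). Edges now: 1
Op 2: add_edge(G, E). Edges now: 2
Op 3: add_edge(F, C). Edges now: 3
Op 4: add_edge(H, G). Edges now: 4
Op 5: add_edge(B, D). Edges now: 5
Op 6: add_edge(H, B). Edges now: 6
Op 7: add_edge(F, C) (duplicate, no change). Edges now: 6
Compute levels (Kahn BFS):
  sources (in-degree 0): A, F, H
  process A: level=0
    A->C: in-degree(C)=1, level(C)>=1
  process F: level=0
    F->C: in-degree(C)=0, level(C)=1, enqueue
  process H: level=0
    H->B: in-degree(B)=0, level(B)=1, enqueue
    H->G: in-degree(G)=0, level(G)=1, enqueue
  process C: level=1
  process B: level=1
    B->D: in-degree(D)=0, level(D)=2, enqueue
  process G: level=1
    G->E: in-degree(E)=0, level(E)=2, enqueue
  process D: level=2
  process E: level=2
All levels: A:0, B:1, C:1, D:2, E:2, F:0, G:1, H:0

Answer: A:0, B:1, C:1, D:2, E:2, F:0, G:1, H:0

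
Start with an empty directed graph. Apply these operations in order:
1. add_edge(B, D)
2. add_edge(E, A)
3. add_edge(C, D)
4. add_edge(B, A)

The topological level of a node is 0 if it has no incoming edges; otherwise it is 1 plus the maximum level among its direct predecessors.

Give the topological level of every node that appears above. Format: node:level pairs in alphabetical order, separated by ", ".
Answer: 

Op 1: add_edge(B, D). Edges now: 1
Op 2: add_edge(E, A). Edges now: 2
Op 3: add_edge(C, D). Edges now: 3
Op 4: add_edge(B, A). Edges now: 4
Compute levels (Kahn BFS):
  sources (in-degree 0): B, C, E
  process B: level=0
    B->A: in-degree(A)=1, level(A)>=1
    B->D: in-degree(D)=1, level(D)>=1
  process C: level=0
    C->D: in-degree(D)=0, level(D)=1, enqueue
  process E: level=0
    E->A: in-degree(A)=0, level(A)=1, enqueue
  process D: level=1
  process A: level=1
All levels: A:1, B:0, C:0, D:1, E:0

Answer: A:1, B:0, C:0, D:1, E:0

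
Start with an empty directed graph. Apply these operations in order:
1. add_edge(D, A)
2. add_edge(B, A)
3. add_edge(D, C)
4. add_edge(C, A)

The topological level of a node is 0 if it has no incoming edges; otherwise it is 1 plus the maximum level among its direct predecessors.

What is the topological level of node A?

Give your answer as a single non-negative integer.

Answer: 2

Derivation:
Op 1: add_edge(D, A). Edges now: 1
Op 2: add_edge(B, A). Edges now: 2
Op 3: add_edge(D, C). Edges now: 3
Op 4: add_edge(C, A). Edges now: 4
Compute levels (Kahn BFS):
  sources (in-degree 0): B, D
  process B: level=0
    B->A: in-degree(A)=2, level(A)>=1
  process D: level=0
    D->A: in-degree(A)=1, level(A)>=1
    D->C: in-degree(C)=0, level(C)=1, enqueue
  process C: level=1
    C->A: in-degree(A)=0, level(A)=2, enqueue
  process A: level=2
All levels: A:2, B:0, C:1, D:0
level(A) = 2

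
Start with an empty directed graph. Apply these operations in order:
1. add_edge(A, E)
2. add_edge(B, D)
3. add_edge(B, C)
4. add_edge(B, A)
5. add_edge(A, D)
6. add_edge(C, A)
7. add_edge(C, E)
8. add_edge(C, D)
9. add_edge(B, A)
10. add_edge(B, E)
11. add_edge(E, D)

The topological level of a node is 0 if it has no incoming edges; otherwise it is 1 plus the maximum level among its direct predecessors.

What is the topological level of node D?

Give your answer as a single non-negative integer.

Answer: 4

Derivation:
Op 1: add_edge(A, E). Edges now: 1
Op 2: add_edge(B, D). Edges now: 2
Op 3: add_edge(B, C). Edges now: 3
Op 4: add_edge(B, A). Edges now: 4
Op 5: add_edge(A, D). Edges now: 5
Op 6: add_edge(C, A). Edges now: 6
Op 7: add_edge(C, E). Edges now: 7
Op 8: add_edge(C, D). Edges now: 8
Op 9: add_edge(B, A) (duplicate, no change). Edges now: 8
Op 10: add_edge(B, E). Edges now: 9
Op 11: add_edge(E, D). Edges now: 10
Compute levels (Kahn BFS):
  sources (in-degree 0): B
  process B: level=0
    B->A: in-degree(A)=1, level(A)>=1
    B->C: in-degree(C)=0, level(C)=1, enqueue
    B->D: in-degree(D)=3, level(D)>=1
    B->E: in-degree(E)=2, level(E)>=1
  process C: level=1
    C->A: in-degree(A)=0, level(A)=2, enqueue
    C->D: in-degree(D)=2, level(D)>=2
    C->E: in-degree(E)=1, level(E)>=2
  process A: level=2
    A->D: in-degree(D)=1, level(D)>=3
    A->E: in-degree(E)=0, level(E)=3, enqueue
  process E: level=3
    E->D: in-degree(D)=0, level(D)=4, enqueue
  process D: level=4
All levels: A:2, B:0, C:1, D:4, E:3
level(D) = 4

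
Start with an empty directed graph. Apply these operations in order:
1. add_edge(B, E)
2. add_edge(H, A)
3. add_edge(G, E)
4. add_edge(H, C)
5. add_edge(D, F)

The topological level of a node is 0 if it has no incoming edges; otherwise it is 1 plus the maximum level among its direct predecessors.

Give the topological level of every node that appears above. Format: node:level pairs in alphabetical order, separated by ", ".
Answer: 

Op 1: add_edge(B, E). Edges now: 1
Op 2: add_edge(H, A). Edges now: 2
Op 3: add_edge(G, E). Edges now: 3
Op 4: add_edge(H, C). Edges now: 4
Op 5: add_edge(D, F). Edges now: 5
Compute levels (Kahn BFS):
  sources (in-degree 0): B, D, G, H
  process B: level=0
    B->E: in-degree(E)=1, level(E)>=1
  process D: level=0
    D->F: in-degree(F)=0, level(F)=1, enqueue
  process G: level=0
    G->E: in-degree(E)=0, level(E)=1, enqueue
  process H: level=0
    H->A: in-degree(A)=0, level(A)=1, enqueue
    H->C: in-degree(C)=0, level(C)=1, enqueue
  process F: level=1
  process E: level=1
  process A: level=1
  process C: level=1
All levels: A:1, B:0, C:1, D:0, E:1, F:1, G:0, H:0

Answer: A:1, B:0, C:1, D:0, E:1, F:1, G:0, H:0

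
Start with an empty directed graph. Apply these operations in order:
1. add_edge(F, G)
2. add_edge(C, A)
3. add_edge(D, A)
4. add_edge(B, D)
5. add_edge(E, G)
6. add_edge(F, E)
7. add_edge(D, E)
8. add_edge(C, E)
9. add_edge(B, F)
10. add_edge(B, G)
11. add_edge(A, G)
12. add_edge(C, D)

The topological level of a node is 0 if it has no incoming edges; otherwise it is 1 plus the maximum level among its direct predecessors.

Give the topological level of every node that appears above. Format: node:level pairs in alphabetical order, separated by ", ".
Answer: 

Op 1: add_edge(F, G). Edges now: 1
Op 2: add_edge(C, A). Edges now: 2
Op 3: add_edge(D, A). Edges now: 3
Op 4: add_edge(B, D). Edges now: 4
Op 5: add_edge(E, G). Edges now: 5
Op 6: add_edge(F, E). Edges now: 6
Op 7: add_edge(D, E). Edges now: 7
Op 8: add_edge(C, E). Edges now: 8
Op 9: add_edge(B, F). Edges now: 9
Op 10: add_edge(B, G). Edges now: 10
Op 11: add_edge(A, G). Edges now: 11
Op 12: add_edge(C, D). Edges now: 12
Compute levels (Kahn BFS):
  sources (in-degree 0): B, C
  process B: level=0
    B->D: in-degree(D)=1, level(D)>=1
    B->F: in-degree(F)=0, level(F)=1, enqueue
    B->G: in-degree(G)=3, level(G)>=1
  process C: level=0
    C->A: in-degree(A)=1, level(A)>=1
    C->D: in-degree(D)=0, level(D)=1, enqueue
    C->E: in-degree(E)=2, level(E)>=1
  process F: level=1
    F->E: in-degree(E)=1, level(E)>=2
    F->G: in-degree(G)=2, level(G)>=2
  process D: level=1
    D->A: in-degree(A)=0, level(A)=2, enqueue
    D->E: in-degree(E)=0, level(E)=2, enqueue
  process A: level=2
    A->G: in-degree(G)=1, level(G)>=3
  process E: level=2
    E->G: in-degree(G)=0, level(G)=3, enqueue
  process G: level=3
All levels: A:2, B:0, C:0, D:1, E:2, F:1, G:3

Answer: A:2, B:0, C:0, D:1, E:2, F:1, G:3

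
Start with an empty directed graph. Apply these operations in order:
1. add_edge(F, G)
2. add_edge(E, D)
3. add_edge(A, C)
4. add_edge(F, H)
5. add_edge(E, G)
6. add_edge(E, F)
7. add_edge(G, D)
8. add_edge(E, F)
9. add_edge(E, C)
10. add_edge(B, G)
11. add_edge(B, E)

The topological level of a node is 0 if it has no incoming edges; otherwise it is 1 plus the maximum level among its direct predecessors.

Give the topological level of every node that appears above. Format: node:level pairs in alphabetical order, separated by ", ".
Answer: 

Op 1: add_edge(F, G). Edges now: 1
Op 2: add_edge(E, D). Edges now: 2
Op 3: add_edge(A, C). Edges now: 3
Op 4: add_edge(F, H). Edges now: 4
Op 5: add_edge(E, G). Edges now: 5
Op 6: add_edge(E, F). Edges now: 6
Op 7: add_edge(G, D). Edges now: 7
Op 8: add_edge(E, F) (duplicate, no change). Edges now: 7
Op 9: add_edge(E, C). Edges now: 8
Op 10: add_edge(B, G). Edges now: 9
Op 11: add_edge(B, E). Edges now: 10
Compute levels (Kahn BFS):
  sources (in-degree 0): A, B
  process A: level=0
    A->C: in-degree(C)=1, level(C)>=1
  process B: level=0
    B->E: in-degree(E)=0, level(E)=1, enqueue
    B->G: in-degree(G)=2, level(G)>=1
  process E: level=1
    E->C: in-degree(C)=0, level(C)=2, enqueue
    E->D: in-degree(D)=1, level(D)>=2
    E->F: in-degree(F)=0, level(F)=2, enqueue
    E->G: in-degree(G)=1, level(G)>=2
  process C: level=2
  process F: level=2
    F->G: in-degree(G)=0, level(G)=3, enqueue
    F->H: in-degree(H)=0, level(H)=3, enqueue
  process G: level=3
    G->D: in-degree(D)=0, level(D)=4, enqueue
  process H: level=3
  process D: level=4
All levels: A:0, B:0, C:2, D:4, E:1, F:2, G:3, H:3

Answer: A:0, B:0, C:2, D:4, E:1, F:2, G:3, H:3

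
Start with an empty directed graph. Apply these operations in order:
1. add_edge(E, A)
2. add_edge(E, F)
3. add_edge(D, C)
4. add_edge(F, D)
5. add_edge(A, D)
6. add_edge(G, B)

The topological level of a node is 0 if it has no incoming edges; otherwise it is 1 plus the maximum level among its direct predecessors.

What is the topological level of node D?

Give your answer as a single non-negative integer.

Op 1: add_edge(E, A). Edges now: 1
Op 2: add_edge(E, F). Edges now: 2
Op 3: add_edge(D, C). Edges now: 3
Op 4: add_edge(F, D). Edges now: 4
Op 5: add_edge(A, D). Edges now: 5
Op 6: add_edge(G, B). Edges now: 6
Compute levels (Kahn BFS):
  sources (in-degree 0): E, G
  process E: level=0
    E->A: in-degree(A)=0, level(A)=1, enqueue
    E->F: in-degree(F)=0, level(F)=1, enqueue
  process G: level=0
    G->B: in-degree(B)=0, level(B)=1, enqueue
  process A: level=1
    A->D: in-degree(D)=1, level(D)>=2
  process F: level=1
    F->D: in-degree(D)=0, level(D)=2, enqueue
  process B: level=1
  process D: level=2
    D->C: in-degree(C)=0, level(C)=3, enqueue
  process C: level=3
All levels: A:1, B:1, C:3, D:2, E:0, F:1, G:0
level(D) = 2

Answer: 2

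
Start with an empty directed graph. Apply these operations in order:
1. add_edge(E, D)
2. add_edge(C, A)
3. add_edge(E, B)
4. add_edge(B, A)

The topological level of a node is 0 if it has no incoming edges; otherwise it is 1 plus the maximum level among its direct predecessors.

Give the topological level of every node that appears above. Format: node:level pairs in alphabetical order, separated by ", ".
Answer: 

Answer: A:2, B:1, C:0, D:1, E:0

Derivation:
Op 1: add_edge(E, D). Edges now: 1
Op 2: add_edge(C, A). Edges now: 2
Op 3: add_edge(E, B). Edges now: 3
Op 4: add_edge(B, A). Edges now: 4
Compute levels (Kahn BFS):
  sources (in-degree 0): C, E
  process C: level=0
    C->A: in-degree(A)=1, level(A)>=1
  process E: level=0
    E->B: in-degree(B)=0, level(B)=1, enqueue
    E->D: in-degree(D)=0, level(D)=1, enqueue
  process B: level=1
    B->A: in-degree(A)=0, level(A)=2, enqueue
  process D: level=1
  process A: level=2
All levels: A:2, B:1, C:0, D:1, E:0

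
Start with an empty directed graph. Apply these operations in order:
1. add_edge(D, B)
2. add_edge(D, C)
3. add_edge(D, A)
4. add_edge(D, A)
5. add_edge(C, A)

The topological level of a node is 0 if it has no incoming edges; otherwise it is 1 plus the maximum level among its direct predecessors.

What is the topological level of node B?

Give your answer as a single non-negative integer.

Answer: 1

Derivation:
Op 1: add_edge(D, B). Edges now: 1
Op 2: add_edge(D, C). Edges now: 2
Op 3: add_edge(D, A). Edges now: 3
Op 4: add_edge(D, A) (duplicate, no change). Edges now: 3
Op 5: add_edge(C, A). Edges now: 4
Compute levels (Kahn BFS):
  sources (in-degree 0): D
  process D: level=0
    D->A: in-degree(A)=1, level(A)>=1
    D->B: in-degree(B)=0, level(B)=1, enqueue
    D->C: in-degree(C)=0, level(C)=1, enqueue
  process B: level=1
  process C: level=1
    C->A: in-degree(A)=0, level(A)=2, enqueue
  process A: level=2
All levels: A:2, B:1, C:1, D:0
level(B) = 1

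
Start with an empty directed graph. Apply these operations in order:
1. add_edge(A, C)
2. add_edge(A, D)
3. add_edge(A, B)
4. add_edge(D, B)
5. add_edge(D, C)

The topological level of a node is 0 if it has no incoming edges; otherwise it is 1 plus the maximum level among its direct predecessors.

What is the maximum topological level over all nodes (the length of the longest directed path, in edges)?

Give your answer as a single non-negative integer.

Answer: 2

Derivation:
Op 1: add_edge(A, C). Edges now: 1
Op 2: add_edge(A, D). Edges now: 2
Op 3: add_edge(A, B). Edges now: 3
Op 4: add_edge(D, B). Edges now: 4
Op 5: add_edge(D, C). Edges now: 5
Compute levels (Kahn BFS):
  sources (in-degree 0): A
  process A: level=0
    A->B: in-degree(B)=1, level(B)>=1
    A->C: in-degree(C)=1, level(C)>=1
    A->D: in-degree(D)=0, level(D)=1, enqueue
  process D: level=1
    D->B: in-degree(B)=0, level(B)=2, enqueue
    D->C: in-degree(C)=0, level(C)=2, enqueue
  process B: level=2
  process C: level=2
All levels: A:0, B:2, C:2, D:1
max level = 2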